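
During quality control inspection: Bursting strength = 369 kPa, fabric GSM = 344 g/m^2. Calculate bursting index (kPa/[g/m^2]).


Formula: Bursting Index = Bursting Strength / Fabric GSM
BI = 369 kPa / 344 g/m^2
BI = 1.073 kPa/(g/m^2)

1.073 kPa/(g/m^2)


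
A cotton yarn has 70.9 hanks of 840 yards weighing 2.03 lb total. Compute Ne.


Formula: Ne = hanks / mass_lb
Substituting: Ne = 70.9 / 2.03
Ne = 34.9

34.9 Ne


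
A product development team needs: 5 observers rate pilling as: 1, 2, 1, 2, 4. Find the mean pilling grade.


Formula: Mean = sum / count
Sum = 1 + 2 + 1 + 2 + 4 = 10
Mean = 10 / 5 = 2.0

2.0


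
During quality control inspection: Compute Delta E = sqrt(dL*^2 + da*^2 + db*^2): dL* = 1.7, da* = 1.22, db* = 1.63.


Formula: Delta E = sqrt(dL*^2 + da*^2 + db*^2)
Step 1: dL*^2 = 1.7^2 = 2.89
Step 2: da*^2 = 1.22^2 = 1.4884
Step 3: db*^2 = 1.63^2 = 2.6569
Step 4: Sum = 2.89 + 1.4884 + 2.6569 = 7.0353
Step 5: Delta E = sqrt(7.0353) = 2.65

2.65 Delta E


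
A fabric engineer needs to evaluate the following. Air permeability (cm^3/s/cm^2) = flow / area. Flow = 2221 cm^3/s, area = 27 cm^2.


Formula: Air Permeability = Airflow / Test Area
AP = 2221 cm^3/s / 27 cm^2
AP = 82.3 cm^3/s/cm^2

82.3 cm^3/s/cm^2


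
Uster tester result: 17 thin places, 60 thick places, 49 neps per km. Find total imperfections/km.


Formula: Total = thin places + thick places + neps
Total = 17 + 60 + 49
Total = 126 imperfections/km

126 imperfections/km


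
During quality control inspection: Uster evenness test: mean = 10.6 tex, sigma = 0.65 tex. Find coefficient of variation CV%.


Formula: CV% = (standard deviation / mean) * 100
Step 1: Ratio = 0.65 / 10.6 = 0.061321
Step 2: CV% = 0.061321 * 100 = 6.1321% ≈ 6.1%

6.1%


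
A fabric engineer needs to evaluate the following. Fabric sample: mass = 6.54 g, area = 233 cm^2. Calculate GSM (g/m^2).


Formula: GSM = mass_g / area_m2
Step 1: Convert area: 233 cm^2 = 233 / 10000 = 0.0233 m^2
Step 2: GSM = 6.54 g / 0.0233 m^2 = 280.7 g/m^2

280.7 g/m^2


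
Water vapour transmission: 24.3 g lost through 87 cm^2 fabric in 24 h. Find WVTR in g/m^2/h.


Formula: WVTR = mass_loss / (area * time)
Step 1: Convert area: 87 cm^2 = 0.0087 m^2
Step 2: WVTR = 24.3 g / (0.0087 m^2 * 24 h)
Step 3: WVTR = 24.3 / 0.2088 = 116.4 g/m^2/h

116.4 g/m^2/h


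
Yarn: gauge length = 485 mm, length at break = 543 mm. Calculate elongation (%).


Formula: Elongation (%) = ((L_break - L0) / L0) * 100
Step 1: Extension = 543 - 485 = 58 mm
Step 2: Elongation = (58 / 485) * 100
Step 3: Elongation = 0.119588 * 100 = 11.9588% ≈ 12.0%

12.0%


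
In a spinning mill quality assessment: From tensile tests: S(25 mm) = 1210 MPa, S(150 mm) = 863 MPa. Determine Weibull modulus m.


Formula: m = ln(L1/L2) / ln(S2/S1)
Step 1: ln(L1/L2) = ln(25/150) = -1.79176
Step 2: S2/S1 = 863/1210 = 0.71322
Step 3: ln(S2/S1) = ln(0.71322) = -0.33797
Step 4: m = -1.79176 / -0.33797 = 5.30

5.30 (Weibull m)


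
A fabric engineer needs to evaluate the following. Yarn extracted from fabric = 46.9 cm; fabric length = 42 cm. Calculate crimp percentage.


Formula: Crimp% = ((L_yarn - L_fabric) / L_fabric) * 100
Step 1: Extension = 46.9 - 42 = 4.9 cm
Step 2: Crimp% = (4.9 / 42) * 100
Step 3: Crimp% = 0.116667 * 100 = 11.6667% ≈ 11.7%

11.7%


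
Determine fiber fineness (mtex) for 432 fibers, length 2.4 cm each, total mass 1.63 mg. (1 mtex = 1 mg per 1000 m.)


Formula: fineness (mtex) = mass (mg) / total length (km) = (mass_mg / total_length_m) * 1000
Step 1: Convert fiber length: 2.4 cm = 0.024 m
Step 2: Total fiber length = 432 * 0.024 = 10.368 m
Step 3: Linear density = 1.63 mg / 10.368 m = 0.1572 mg/m
Step 4: fineness = 0.1572 * 1000 = 157.2 mtex

157.2 mtex


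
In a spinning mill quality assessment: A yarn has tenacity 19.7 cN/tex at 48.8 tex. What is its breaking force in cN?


Formula: Breaking force = Tenacity * Linear density
F = 19.7 cN/tex * 48.8 tex
F = 961.36 cN

961.36 cN


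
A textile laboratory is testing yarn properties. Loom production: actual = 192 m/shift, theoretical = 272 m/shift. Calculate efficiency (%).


Formula: Efficiency% = (Actual output / Theoretical output) * 100
Efficiency% = (192 / 272) * 100
Efficiency% = 0.705882 * 100 = 70.5882% ≈ 70.6%

70.6%


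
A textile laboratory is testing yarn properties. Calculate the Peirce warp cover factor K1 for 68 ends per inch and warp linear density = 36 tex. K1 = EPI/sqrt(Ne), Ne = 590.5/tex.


Formula: K1 = EPI / sqrt(Ne), with Ne = 590.5 / tex_warp
Step 1: Ne = 590.5 / 36 = 16.403
Step 2: sqrt(Ne) = sqrt(16.403) = 4.0501
Step 3: K1 = 68 / 4.0501 = 16.8

16.8


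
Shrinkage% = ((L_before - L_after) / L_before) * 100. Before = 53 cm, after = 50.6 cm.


Formula: Shrinkage% = ((L_before - L_after) / L_before) * 100
Step 1: Shrinkage = 53 - 50.6 = 2.4 cm
Step 2: Shrinkage% = (2.4 / 53) * 100
Step 3: Shrinkage% = 0.045283 * 100 = 4.5283% ≈ 4.5%

4.5%


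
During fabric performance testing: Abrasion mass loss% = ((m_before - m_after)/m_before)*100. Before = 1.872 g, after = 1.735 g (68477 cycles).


Formula: Mass loss% = ((m_before - m_after) / m_before) * 100
Step 1: Mass loss = 1.872 - 1.735 = 0.137 g
Step 2: Ratio = 0.137 / 1.872 = 0.0731838
Step 3: Mass loss% = 0.0731838 * 100 = 7.31838% ≈ 7.32%

7.32%


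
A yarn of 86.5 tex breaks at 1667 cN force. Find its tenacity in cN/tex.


Formula: Tenacity = Breaking force / Linear density
Tenacity = 1667 cN / 86.5 tex
Tenacity = 19.27 cN/tex

19.27 cN/tex


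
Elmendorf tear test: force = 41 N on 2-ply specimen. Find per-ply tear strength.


Formula: Per-ply strength = Total force / Number of plies
Per-ply = 41 N / 2
Per-ply = 20.5 N

20.5 N


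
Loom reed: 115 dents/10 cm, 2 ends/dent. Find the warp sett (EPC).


Formula: EPC = (dents per 10 cm * ends per dent) / 10
Step 1: Total ends per 10 cm = 115 * 2 = 230
Step 2: EPC = 230 / 10 = 23.0 ends/cm

23.0 ends/cm


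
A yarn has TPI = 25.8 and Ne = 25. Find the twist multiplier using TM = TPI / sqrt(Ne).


Formula: TM = TPI / sqrt(Ne)
Step 1: sqrt(Ne) = sqrt(25) = 5
Step 2: TM = 25.8 / 5 = 5.16

5.16 TM


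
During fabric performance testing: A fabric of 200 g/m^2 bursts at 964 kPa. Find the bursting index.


Formula: Bursting Index = Bursting Strength / Fabric GSM
BI = 964 kPa / 200 g/m^2
BI = 4.820 kPa/(g/m^2)

4.820 kPa/(g/m^2)


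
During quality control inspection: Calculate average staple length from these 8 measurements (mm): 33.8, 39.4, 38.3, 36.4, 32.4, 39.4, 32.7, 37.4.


Formula: Mean = sum of lengths / count
Sum = 33.8 + 39.4 + 38.3 + 36.4 + 32.4 + 39.4 + 32.7 + 37.4
Sum = 289.8 mm
Mean = 289.8 / 8 = 36.23 mm

36.23 mm


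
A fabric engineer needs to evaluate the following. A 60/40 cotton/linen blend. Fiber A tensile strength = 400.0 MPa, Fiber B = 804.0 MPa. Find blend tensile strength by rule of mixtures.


Formula: Blend property = (fraction_A * property_A) + (fraction_B * property_B)
Step 1: Contribution A = 60/100 * 400.0 MPa = 240.0 MPa
Step 2: Contribution B = 40/100 * 804.0 MPa = 321.6 MPa
Step 3: Blend tensile strength = 240.0 + 321.6 = 561.6 MPa

561.6 MPa


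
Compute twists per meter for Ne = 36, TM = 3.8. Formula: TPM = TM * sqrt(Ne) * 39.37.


Formula: TPM = TM * sqrt(Ne) * 39.37
Step 1: sqrt(Ne) = sqrt(36) = 6
Step 2: TM * sqrt(Ne) = 3.8 * 6 = 22.8
Step 3: TPM = 22.8 * 39.37 = 898 twists/m

898 twists/m


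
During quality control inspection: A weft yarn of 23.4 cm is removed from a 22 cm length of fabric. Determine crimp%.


Formula: Crimp% = ((L_yarn - L_fabric) / L_fabric) * 100
Step 1: Extension = 23.4 - 22 = 1.4 cm
Step 2: Crimp% = (1.4 / 22) * 100
Step 3: Crimp% = 0.063636 * 100 = 6.3636% ≈ 6.4%

6.4%


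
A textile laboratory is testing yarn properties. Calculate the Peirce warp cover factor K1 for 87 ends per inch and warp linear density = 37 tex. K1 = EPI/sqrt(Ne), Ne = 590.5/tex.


Formula: K1 = EPI / sqrt(Ne), with Ne = 590.5 / tex_warp
Step 1: Ne = 590.5 / 37 = 15.959
Step 2: sqrt(Ne) = sqrt(15.959) = 3.9949
Step 3: K1 = 87 / 3.9949 = 21.8

21.8


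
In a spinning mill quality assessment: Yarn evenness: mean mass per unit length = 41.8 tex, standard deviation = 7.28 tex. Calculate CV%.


Formula: CV% = (standard deviation / mean) * 100
Step 1: Ratio = 7.28 / 41.8 = 0.174163
Step 2: CV% = 0.174163 * 100 = 17.4163% ≈ 17.4%

17.4%


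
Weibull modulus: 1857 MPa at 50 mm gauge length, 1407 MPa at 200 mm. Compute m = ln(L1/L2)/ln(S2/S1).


Formula: m = ln(L1/L2) / ln(S2/S1)
Step 1: ln(L1/L2) = ln(50/200) = -1.38629
Step 2: S2/S1 = 1407/1857 = 0.75767
Step 3: ln(S2/S1) = ln(0.75767) = -0.27751
Step 4: m = -1.38629 / -0.27751 = 5.00

5.00 (Weibull m)


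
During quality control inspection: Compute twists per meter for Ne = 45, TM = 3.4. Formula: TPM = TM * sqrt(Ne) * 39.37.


Formula: TPM = TM * sqrt(Ne) * 39.37
Step 1: sqrt(Ne) = sqrt(45) = 6.7082
Step 2: TM * sqrt(Ne) = 3.4 * 6.7082 = 22.8079
Step 3: TPM = 22.8079 * 39.37 = 898 twists/m

898 twists/m


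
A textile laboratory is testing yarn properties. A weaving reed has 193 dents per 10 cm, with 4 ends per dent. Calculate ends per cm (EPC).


Formula: EPC = (dents per 10 cm * ends per dent) / 10
Step 1: Total ends per 10 cm = 193 * 4 = 772
Step 2: EPC = 772 / 10 = 77.2 ends/cm

77.2 ends/cm


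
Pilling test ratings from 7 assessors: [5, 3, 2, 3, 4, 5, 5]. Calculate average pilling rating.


Formula: Mean = sum / count
Sum = 5 + 3 + 2 + 3 + 4 + 5 + 5 = 27
Mean = 27 / 7 = 3.9

3.9


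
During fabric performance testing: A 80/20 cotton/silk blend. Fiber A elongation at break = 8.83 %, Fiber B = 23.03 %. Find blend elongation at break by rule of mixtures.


Formula: Blend property = (fraction_A * property_A) + (fraction_B * property_B)
Step 1: Contribution A = 80/100 * 8.83 % = 7.064 %
Step 2: Contribution B = 20/100 * 23.03 % = 4.606 %
Step 3: Blend elongation at break = 7.064 + 4.606 = 11.67 %

11.67 %


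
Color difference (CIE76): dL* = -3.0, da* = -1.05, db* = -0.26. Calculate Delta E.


Formula: Delta E = sqrt(dL*^2 + da*^2 + db*^2)
Step 1: dL*^2 = (-3.0)^2 = 9.0
Step 2: da*^2 = (-1.05)^2 = 1.1025
Step 3: db*^2 = (-0.26)^2 = 0.0676
Step 4: Sum = 9.0 + 1.1025 + 0.0676 = 10.1701
Step 5: Delta E = sqrt(10.1701) = 3.19

3.19 Delta E


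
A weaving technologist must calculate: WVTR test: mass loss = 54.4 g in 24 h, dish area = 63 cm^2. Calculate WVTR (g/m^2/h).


Formula: WVTR = mass_loss / (area * time)
Step 1: Convert area: 63 cm^2 = 0.0063 m^2
Step 2: WVTR = 54.4 g / (0.0063 m^2 * 24 h)
Step 3: WVTR = 54.4 / 0.1512 = 359.8 g/m^2/h

359.8 g/m^2/h


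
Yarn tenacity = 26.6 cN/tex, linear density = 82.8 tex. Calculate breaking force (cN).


Formula: Breaking force = Tenacity * Linear density
F = 26.6 cN/tex * 82.8 tex
F = 2202.48 cN

2202.48 cN


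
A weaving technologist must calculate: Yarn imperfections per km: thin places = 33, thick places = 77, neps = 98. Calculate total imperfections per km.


Formula: Total = thin places + thick places + neps
Total = 33 + 77 + 98
Total = 208 imperfections/km

208 imperfections/km


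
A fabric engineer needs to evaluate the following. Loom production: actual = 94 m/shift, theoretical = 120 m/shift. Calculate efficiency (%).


Formula: Efficiency% = (Actual output / Theoretical output) * 100
Efficiency% = (94 / 120) * 100
Efficiency% = 0.783333 * 100 = 78.3333% ≈ 78.3%

78.3%


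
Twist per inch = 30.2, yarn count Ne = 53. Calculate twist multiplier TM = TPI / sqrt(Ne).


Formula: TM = TPI / sqrt(Ne)
Step 1: sqrt(Ne) = sqrt(53) = 7.2801
Step 2: TM = 30.2 / 7.2801 = 4.15

4.15 TM


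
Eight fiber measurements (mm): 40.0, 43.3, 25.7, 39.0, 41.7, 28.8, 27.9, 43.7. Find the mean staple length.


Formula: Mean = sum of lengths / count
Sum = 40.0 + 43.3 + 25.7 + 39.0 + 41.7 + 28.8 + 27.9 + 43.7
Sum = 290.1 mm
Mean = 290.1 / 8 = 36.26 mm

36.26 mm


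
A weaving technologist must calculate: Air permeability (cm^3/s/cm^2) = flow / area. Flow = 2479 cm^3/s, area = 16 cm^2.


Formula: Air Permeability = Airflow / Test Area
AP = 2479 cm^3/s / 16 cm^2
AP = 154.9 cm^3/s/cm^2

154.9 cm^3/s/cm^2


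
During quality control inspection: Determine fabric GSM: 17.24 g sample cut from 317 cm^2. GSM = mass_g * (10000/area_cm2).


Formula: GSM = mass_g / area_m2
Step 1: Convert area: 317 cm^2 = 317 / 10000 = 0.0317 m^2
Step 2: GSM = 17.24 g / 0.0317 m^2 = 543.8 g/m^2

543.8 g/m^2


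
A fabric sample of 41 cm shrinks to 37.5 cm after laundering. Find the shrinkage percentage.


Formula: Shrinkage% = ((L_before - L_after) / L_before) * 100
Step 1: Shrinkage = 41 - 37.5 = 3.5 cm
Step 2: Shrinkage% = (3.5 / 41) * 100
Step 3: Shrinkage% = 0.085366 * 100 = 8.5366% ≈ 8.5%

8.5%


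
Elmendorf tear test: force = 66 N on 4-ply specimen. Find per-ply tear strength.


Formula: Per-ply strength = Total force / Number of plies
Per-ply = 66 N / 4
Per-ply = 16.5 N

16.5 N


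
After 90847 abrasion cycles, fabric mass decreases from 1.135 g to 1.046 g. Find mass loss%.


Formula: Mass loss% = ((m_before - m_after) / m_before) * 100
Step 1: Mass loss = 1.135 - 1.046 = 0.089 g
Step 2: Ratio = 0.089 / 1.135 = 0.0784141
Step 3: Mass loss% = 0.0784141 * 100 = 7.84141% ≈ 7.84%

7.84%


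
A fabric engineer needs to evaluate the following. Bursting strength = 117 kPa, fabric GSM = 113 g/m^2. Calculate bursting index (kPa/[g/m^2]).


Formula: Bursting Index = Bursting Strength / Fabric GSM
BI = 117 kPa / 113 g/m^2
BI = 1.035 kPa/(g/m^2)

1.035 kPa/(g/m^2)


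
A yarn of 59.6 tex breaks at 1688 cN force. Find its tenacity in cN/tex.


Formula: Tenacity = Breaking force / Linear density
Tenacity = 1688 cN / 59.6 tex
Tenacity = 28.32 cN/tex

28.32 cN/tex


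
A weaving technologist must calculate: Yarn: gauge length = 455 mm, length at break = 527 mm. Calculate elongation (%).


Formula: Elongation (%) = ((L_break - L0) / L0) * 100
Step 1: Extension = 527 - 455 = 72 mm
Step 2: Elongation = (72 / 455) * 100
Step 3: Elongation = 0.158242 * 100 = 15.8242% ≈ 15.8%

15.8%


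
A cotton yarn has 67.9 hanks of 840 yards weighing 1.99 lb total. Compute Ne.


Formula: Ne = hanks / mass_lb
Substituting: Ne = 67.9 / 1.99
Ne = 34.1

34.1 Ne


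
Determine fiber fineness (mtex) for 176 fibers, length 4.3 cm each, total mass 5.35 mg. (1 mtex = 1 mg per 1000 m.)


Formula: fineness (mtex) = mass (mg) / total length (km) = (mass_mg / total_length_m) * 1000
Step 1: Convert fiber length: 4.3 cm = 0.043 m
Step 2: Total fiber length = 176 * 0.043 = 7.568 m
Step 3: Linear density = 5.35 mg / 7.568 m = 0.7069 mg/m
Step 4: fineness = 0.7069 * 1000 = 706.9 mtex

706.9 mtex


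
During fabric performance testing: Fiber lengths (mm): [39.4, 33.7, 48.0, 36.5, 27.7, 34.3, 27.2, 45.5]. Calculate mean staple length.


Formula: Mean = sum of lengths / count
Sum = 39.4 + 33.7 + 48.0 + 36.5 + 27.7 + 34.3 + 27.2 + 45.5
Sum = 292.3 mm
Mean = 292.3 / 8 = 36.54 mm

36.54 mm


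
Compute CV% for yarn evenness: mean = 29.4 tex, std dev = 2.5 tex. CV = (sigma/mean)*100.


Formula: CV% = (standard deviation / mean) * 100
Step 1: Ratio = 2.5 / 29.4 = 0.085034
Step 2: CV% = 0.085034 * 100 = 8.5034% ≈ 8.5%

8.5%


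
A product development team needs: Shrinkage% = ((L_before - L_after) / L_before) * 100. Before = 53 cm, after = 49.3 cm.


Formula: Shrinkage% = ((L_before - L_after) / L_before) * 100
Step 1: Shrinkage = 53 - 49.3 = 3.7 cm
Step 2: Shrinkage% = (3.7 / 53) * 100
Step 3: Shrinkage% = 0.069811 * 100 = 6.9811% ≈ 7.0%

7.0%


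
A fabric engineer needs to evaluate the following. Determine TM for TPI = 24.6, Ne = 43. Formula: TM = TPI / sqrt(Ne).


Formula: TM = TPI / sqrt(Ne)
Step 1: sqrt(Ne) = sqrt(43) = 6.5574
Step 2: TM = 24.6 / 6.5574 = 3.75

3.75 TM


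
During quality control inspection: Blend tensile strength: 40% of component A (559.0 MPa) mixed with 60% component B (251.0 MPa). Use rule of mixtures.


Formula: Blend property = (fraction_A * property_A) + (fraction_B * property_B)
Step 1: Contribution A = 40/100 * 559.0 MPa = 223.6 MPa
Step 2: Contribution B = 60/100 * 251.0 MPa = 150.6 MPa
Step 3: Blend tensile strength = 223.6 + 150.6 = 374.2 MPa

374.2 MPa


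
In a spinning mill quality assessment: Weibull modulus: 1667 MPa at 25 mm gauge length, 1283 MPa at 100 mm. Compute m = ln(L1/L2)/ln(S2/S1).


Formula: m = ln(L1/L2) / ln(S2/S1)
Step 1: ln(L1/L2) = ln(25/100) = -1.38629
Step 2: S2/S1 = 1283/1667 = 0.76965
Step 3: ln(S2/S1) = ln(0.76965) = -0.26182
Step 4: m = -1.38629 / -0.26182 = 5.29

5.29 (Weibull m)


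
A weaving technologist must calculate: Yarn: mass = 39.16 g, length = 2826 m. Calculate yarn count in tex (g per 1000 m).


Formula: Tex = (mass_g / length_m) * 1000
Substituting: Tex = (39.16 / 2826) * 1000
Intermediate: 39.16 / 2826 = 0.01385704 g/m
Tex = 0.01385704 * 1000 = 13.86 tex

13.86 tex


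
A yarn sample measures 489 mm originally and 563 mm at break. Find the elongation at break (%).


Formula: Elongation (%) = ((L_break - L0) / L0) * 100
Step 1: Extension = 563 - 489 = 74 mm
Step 2: Elongation = (74 / 489) * 100
Step 3: Elongation = 0.151329 * 100 = 15.1329% ≈ 15.1%

15.1%


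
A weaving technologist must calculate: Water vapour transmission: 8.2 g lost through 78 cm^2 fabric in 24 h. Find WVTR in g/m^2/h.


Formula: WVTR = mass_loss / (area * time)
Step 1: Convert area: 78 cm^2 = 0.0078 m^2
Step 2: WVTR = 8.2 g / (0.0078 m^2 * 24 h)
Step 3: WVTR = 8.2 / 0.1872 = 43.8 g/m^2/h

43.8 g/m^2/h


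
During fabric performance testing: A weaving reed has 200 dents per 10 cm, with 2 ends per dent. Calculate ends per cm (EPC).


Formula: EPC = (dents per 10 cm * ends per dent) / 10
Step 1: Total ends per 10 cm = 200 * 2 = 400
Step 2: EPC = 400 / 10 = 40.0 ends/cm

40.0 ends/cm


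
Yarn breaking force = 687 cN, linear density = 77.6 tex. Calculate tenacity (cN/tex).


Formula: Tenacity = Breaking force / Linear density
Tenacity = 687 cN / 77.6 tex
Tenacity = 8.85 cN/tex

8.85 cN/tex


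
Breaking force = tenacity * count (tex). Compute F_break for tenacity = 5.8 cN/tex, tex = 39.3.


Formula: Breaking force = Tenacity * Linear density
F = 5.8 cN/tex * 39.3 tex
F = 227.94 cN

227.94 cN


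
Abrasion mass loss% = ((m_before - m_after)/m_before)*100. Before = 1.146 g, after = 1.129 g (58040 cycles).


Formula: Mass loss% = ((m_before - m_after) / m_before) * 100
Step 1: Mass loss = 1.146 - 1.129 = 0.017 g
Step 2: Ratio = 0.017 / 1.146 = 0.0148342
Step 3: Mass loss% = 0.0148342 * 100 = 1.48342% ≈ 1.48%

1.48%


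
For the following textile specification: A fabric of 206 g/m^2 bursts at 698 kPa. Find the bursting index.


Formula: Bursting Index = Bursting Strength / Fabric GSM
BI = 698 kPa / 206 g/m^2
BI = 3.388 kPa/(g/m^2)

3.388 kPa/(g/m^2)


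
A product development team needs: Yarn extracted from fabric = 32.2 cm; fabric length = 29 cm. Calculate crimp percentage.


Formula: Crimp% = ((L_yarn - L_fabric) / L_fabric) * 100
Step 1: Extension = 32.2 - 29 = 3.2 cm
Step 2: Crimp% = (3.2 / 29) * 100
Step 3: Crimp% = 0.110345 * 100 = 11.0345% ≈ 11.0%

11.0%


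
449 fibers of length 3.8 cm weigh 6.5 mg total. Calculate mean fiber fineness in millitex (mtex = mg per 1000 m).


Formula: fineness (mtex) = mass (mg) / total length (km) = (mass_mg / total_length_m) * 1000
Step 1: Convert fiber length: 3.8 cm = 0.038 m
Step 2: Total fiber length = 449 * 0.038 = 17.062 m
Step 3: Linear density = 6.5 mg / 17.062 m = 0.3810 mg/m
Step 4: fineness = 0.3810 * 1000 = 381.0 mtex

381.0 mtex


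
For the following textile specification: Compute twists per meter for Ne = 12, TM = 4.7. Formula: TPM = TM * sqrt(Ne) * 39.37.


Formula: TPM = TM * sqrt(Ne) * 39.37
Step 1: sqrt(Ne) = sqrt(12) = 3.4641
Step 2: TM * sqrt(Ne) = 4.7 * 3.4641 = 16.2813
Step 3: TPM = 16.2813 * 39.37 = 641 twists/m

641 twists/m


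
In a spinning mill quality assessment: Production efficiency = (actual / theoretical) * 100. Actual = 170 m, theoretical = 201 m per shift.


Formula: Efficiency% = (Actual output / Theoretical output) * 100
Efficiency% = (170 / 201) * 100
Efficiency% = 0.845771 * 100 = 84.5771% ≈ 84.6%

84.6%


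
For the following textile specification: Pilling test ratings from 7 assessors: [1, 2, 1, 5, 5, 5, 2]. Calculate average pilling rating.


Formula: Mean = sum / count
Sum = 1 + 2 + 1 + 5 + 5 + 5 + 2 = 21
Mean = 21 / 7 = 3.0

3.0


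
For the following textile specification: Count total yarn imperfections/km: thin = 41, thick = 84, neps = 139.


Formula: Total = thin places + thick places + neps
Total = 41 + 84 + 139
Total = 264 imperfections/km

264 imperfections/km


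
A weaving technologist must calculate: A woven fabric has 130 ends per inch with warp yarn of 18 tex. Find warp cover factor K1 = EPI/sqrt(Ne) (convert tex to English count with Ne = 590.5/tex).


Formula: K1 = EPI / sqrt(Ne), with Ne = 590.5 / tex_warp
Step 1: Ne = 590.5 / 18 = 32.806
Step 2: sqrt(Ne) = sqrt(32.806) = 5.7277
Step 3: K1 = 130 / 5.7277 = 22.7

22.7


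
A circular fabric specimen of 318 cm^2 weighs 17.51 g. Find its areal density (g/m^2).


Formula: GSM = mass_g / area_m2
Step 1: Convert area: 318 cm^2 = 318 / 10000 = 0.0318 m^2
Step 2: GSM = 17.51 g / 0.0318 m^2 = 550.6 g/m^2

550.6 g/m^2


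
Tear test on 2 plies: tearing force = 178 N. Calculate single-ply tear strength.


Formula: Per-ply strength = Total force / Number of plies
Per-ply = 178 N / 2
Per-ply = 89 N

89 N


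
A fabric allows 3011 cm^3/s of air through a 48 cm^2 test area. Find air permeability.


Formula: Air Permeability = Airflow / Test Area
AP = 3011 cm^3/s / 48 cm^2
AP = 62.7 cm^3/s/cm^2

62.7 cm^3/s/cm^2


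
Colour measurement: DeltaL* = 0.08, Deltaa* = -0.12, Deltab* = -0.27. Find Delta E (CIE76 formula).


Formula: Delta E = sqrt(dL*^2 + da*^2 + db*^2)
Step 1: dL*^2 = 0.08^2 = 0.0064
Step 2: da*^2 = (-0.12)^2 = 0.0144
Step 3: db*^2 = (-0.27)^2 = 0.0729
Step 4: Sum = 0.0064 + 0.0144 + 0.0729 = 0.0937
Step 5: Delta E = sqrt(0.0937) = 0.31

0.31 Delta E


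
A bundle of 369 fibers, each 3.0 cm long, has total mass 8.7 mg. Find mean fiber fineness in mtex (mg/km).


Formula: fineness (mtex) = mass (mg) / total length (km) = (mass_mg / total_length_m) * 1000
Step 1: Convert fiber length: 3.0 cm = 0.03 m
Step 2: Total fiber length = 369 * 0.03 = 11.07 m
Step 3: Linear density = 8.7 mg / 11.07 m = 0.7859 mg/m
Step 4: fineness = 0.7859 * 1000 = 785.9 mtex

785.9 mtex


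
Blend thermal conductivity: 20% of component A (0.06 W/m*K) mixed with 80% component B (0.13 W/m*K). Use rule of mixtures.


Formula: Blend property = (fraction_A * property_A) + (fraction_B * property_B)
Step 1: Contribution A = 20/100 * 0.06 W/m*K = 0.012 W/m*K
Step 2: Contribution B = 80/100 * 0.13 W/m*K = 0.104 W/m*K
Step 3: Blend thermal conductivity = 0.012 + 0.104 = 0.116 W/m*K

0.116 W/m*K


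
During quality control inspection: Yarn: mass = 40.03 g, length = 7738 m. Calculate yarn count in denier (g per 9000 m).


Formula: den = (mass_g / length_m) * 9000
Substituting: den = (40.03 / 7738) * 9000
Intermediate: 40.03 / 7738 = 0.00517317 g/m
den = 0.00517317 * 9000 = 46.6 denier

46.6 denier


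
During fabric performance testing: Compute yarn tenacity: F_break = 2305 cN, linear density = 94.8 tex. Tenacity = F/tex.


Formula: Tenacity = Breaking force / Linear density
Tenacity = 2305 cN / 94.8 tex
Tenacity = 24.31 cN/tex

24.31 cN/tex


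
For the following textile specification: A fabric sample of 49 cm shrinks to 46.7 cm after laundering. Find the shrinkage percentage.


Formula: Shrinkage% = ((L_before - L_after) / L_before) * 100
Step 1: Shrinkage = 49 - 46.7 = 2.3 cm
Step 2: Shrinkage% = (2.3 / 49) * 100
Step 3: Shrinkage% = 0.046939 * 100 = 4.6939% ≈ 4.7%

4.7%


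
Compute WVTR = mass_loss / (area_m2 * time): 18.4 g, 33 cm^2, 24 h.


Formula: WVTR = mass_loss / (area * time)
Step 1: Convert area: 33 cm^2 = 0.0033 m^2
Step 2: WVTR = 18.4 g / (0.0033 m^2 * 24 h)
Step 3: WVTR = 18.4 / 0.0792 = 232.3 g/m^2/h

232.3 g/m^2/h


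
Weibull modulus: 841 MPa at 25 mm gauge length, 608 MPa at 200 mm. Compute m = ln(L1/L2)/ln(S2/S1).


Formula: m = ln(L1/L2) / ln(S2/S1)
Step 1: ln(L1/L2) = ln(25/200) = -2.07944
Step 2: S2/S1 = 608/841 = 0.72295
Step 3: ln(S2/S1) = ln(0.72295) = -0.32442
Step 4: m = -2.07944 / -0.32442 = 6.41

6.41 (Weibull m)


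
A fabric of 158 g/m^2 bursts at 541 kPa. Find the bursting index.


Formula: Bursting Index = Bursting Strength / Fabric GSM
BI = 541 kPa / 158 g/m^2
BI = 3.424 kPa/(g/m^2)

3.424 kPa/(g/m^2)


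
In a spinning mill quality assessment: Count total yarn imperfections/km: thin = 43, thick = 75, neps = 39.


Formula: Total = thin places + thick places + neps
Total = 43 + 75 + 39
Total = 157 imperfections/km

157 imperfections/km


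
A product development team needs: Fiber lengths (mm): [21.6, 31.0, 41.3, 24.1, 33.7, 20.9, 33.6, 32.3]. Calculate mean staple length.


Formula: Mean = sum of lengths / count
Sum = 21.6 + 31.0 + 41.3 + 24.1 + 33.7 + 20.9 + 33.6 + 32.3
Sum = 238.5 mm
Mean = 238.5 / 8 = 29.81 mm

29.81 mm


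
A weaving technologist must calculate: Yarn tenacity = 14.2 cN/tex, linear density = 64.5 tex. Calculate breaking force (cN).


Formula: Breaking force = Tenacity * Linear density
F = 14.2 cN/tex * 64.5 tex
F = 915.90 cN

915.90 cN


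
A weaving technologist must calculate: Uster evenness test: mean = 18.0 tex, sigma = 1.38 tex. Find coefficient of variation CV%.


Formula: CV% = (standard deviation / mean) * 100
Step 1: Ratio = 1.38 / 18.0 = 0.076667
Step 2: CV% = 0.076667 * 100 = 7.6667% ≈ 7.7%

7.7%


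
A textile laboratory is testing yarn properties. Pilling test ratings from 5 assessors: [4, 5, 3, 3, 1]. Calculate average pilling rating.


Formula: Mean = sum / count
Sum = 4 + 5 + 3 + 3 + 1 = 16
Mean = 16 / 5 = 3.2

3.2


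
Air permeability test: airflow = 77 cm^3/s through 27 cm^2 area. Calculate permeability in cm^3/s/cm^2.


Formula: Air Permeability = Airflow / Test Area
AP = 77 cm^3/s / 27 cm^2
AP = 2.9 cm^3/s/cm^2

2.9 cm^3/s/cm^2


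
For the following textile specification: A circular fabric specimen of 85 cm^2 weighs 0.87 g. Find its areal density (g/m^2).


Formula: GSM = mass_g / area_m2
Step 1: Convert area: 85 cm^2 = 85 / 10000 = 0.0085 m^2
Step 2: GSM = 0.87 g / 0.0085 m^2 = 102.4 g/m^2

102.4 g/m^2


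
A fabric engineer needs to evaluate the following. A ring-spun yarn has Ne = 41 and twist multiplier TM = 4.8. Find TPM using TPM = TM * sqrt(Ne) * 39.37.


Formula: TPM = TM * sqrt(Ne) * 39.37
Step 1: sqrt(Ne) = sqrt(41) = 6.4031
Step 2: TM * sqrt(Ne) = 4.8 * 6.4031 = 30.7349
Step 3: TPM = 30.7349 * 39.37 = 1210 twists/m

1210 twists/m


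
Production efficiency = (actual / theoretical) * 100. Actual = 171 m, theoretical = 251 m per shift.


Formula: Efficiency% = (Actual output / Theoretical output) * 100
Efficiency% = (171 / 251) * 100
Efficiency% = 0.681275 * 100 = 68.1275% ≈ 68.1%

68.1%


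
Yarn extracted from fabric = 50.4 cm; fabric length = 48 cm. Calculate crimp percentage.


Formula: Crimp% = ((L_yarn - L_fabric) / L_fabric) * 100
Step 1: Extension = 50.4 - 48 = 2.4 cm
Step 2: Crimp% = (2.4 / 48) * 100
Step 3: Crimp% = 0.05 * 100 = 5.0%

5.0%


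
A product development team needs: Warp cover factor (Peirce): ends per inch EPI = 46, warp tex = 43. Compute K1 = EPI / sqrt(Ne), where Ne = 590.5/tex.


Formula: K1 = EPI / sqrt(Ne), with Ne = 590.5 / tex_warp
Step 1: Ne = 590.5 / 43 = 13.733
Step 2: sqrt(Ne) = sqrt(13.733) = 3.7058
Step 3: K1 = 46 / 3.7058 = 12.4

12.4


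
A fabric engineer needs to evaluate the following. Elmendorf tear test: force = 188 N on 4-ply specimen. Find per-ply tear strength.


Formula: Per-ply strength = Total force / Number of plies
Per-ply = 188 N / 4
Per-ply = 47 N

47 N


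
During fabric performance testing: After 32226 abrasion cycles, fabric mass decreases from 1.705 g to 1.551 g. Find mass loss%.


Formula: Mass loss% = ((m_before - m_after) / m_before) * 100
Step 1: Mass loss = 1.705 - 1.551 = 0.154 g
Step 2: Ratio = 0.154 / 1.705 = 0.0903226
Step 3: Mass loss% = 0.0903226 * 100 = 9.03226% ≈ 9.03%

9.03%


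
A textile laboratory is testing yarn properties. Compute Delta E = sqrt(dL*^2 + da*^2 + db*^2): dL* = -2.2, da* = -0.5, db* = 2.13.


Formula: Delta E = sqrt(dL*^2 + da*^2 + db*^2)
Step 1: dL*^2 = (-2.2)^2 = 4.84
Step 2: da*^2 = (-0.5)^2 = 0.25
Step 3: db*^2 = 2.13^2 = 4.5369
Step 4: Sum = 4.84 + 0.25 + 4.5369 = 9.6269
Step 5: Delta E = sqrt(9.6269) = 3.1

3.1 Delta E


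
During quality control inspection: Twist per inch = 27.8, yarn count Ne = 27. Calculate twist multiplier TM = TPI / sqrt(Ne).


Formula: TM = TPI / sqrt(Ne)
Step 1: sqrt(Ne) = sqrt(27) = 5.1962
Step 2: TM = 27.8 / 5.1962 = 5.35

5.35 TM


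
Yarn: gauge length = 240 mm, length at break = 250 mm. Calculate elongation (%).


Formula: Elongation (%) = ((L_break - L0) / L0) * 100
Step 1: Extension = 250 - 240 = 10 mm
Step 2: Elongation = (10 / 240) * 100
Step 3: Elongation = 0.041667 * 100 = 4.1667% ≈ 4.2%

4.2%


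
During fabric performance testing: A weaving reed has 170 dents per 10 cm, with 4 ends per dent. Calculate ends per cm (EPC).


Formula: EPC = (dents per 10 cm * ends per dent) / 10
Step 1: Total ends per 10 cm = 170 * 4 = 680
Step 2: EPC = 680 / 10 = 68.0 ends/cm

68.0 ends/cm


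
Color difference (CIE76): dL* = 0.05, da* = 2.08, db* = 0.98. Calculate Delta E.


Formula: Delta E = sqrt(dL*^2 + da*^2 + db*^2)
Step 1: dL*^2 = 0.05^2 = 0.0025
Step 2: da*^2 = 2.08^2 = 4.3264
Step 3: db*^2 = 0.98^2 = 0.9604
Step 4: Sum = 0.0025 + 4.3264 + 0.9604 = 5.2893
Step 5: Delta E = sqrt(5.2893) = 2.3

2.3 Delta E


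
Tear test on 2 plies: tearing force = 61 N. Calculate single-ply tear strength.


Formula: Per-ply strength = Total force / Number of plies
Per-ply = 61 N / 2
Per-ply = 30.5 N

30.5 N


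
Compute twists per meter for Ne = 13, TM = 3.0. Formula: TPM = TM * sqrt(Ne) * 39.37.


Formula: TPM = TM * sqrt(Ne) * 39.37
Step 1: sqrt(Ne) = sqrt(13) = 3.6056
Step 2: TM * sqrt(Ne) = 3.0 * 3.6056 = 10.8168
Step 3: TPM = 10.8168 * 39.37 = 426 twists/m

426 twists/m


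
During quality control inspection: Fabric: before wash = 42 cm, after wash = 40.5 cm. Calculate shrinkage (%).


Formula: Shrinkage% = ((L_before - L_after) / L_before) * 100
Step 1: Shrinkage = 42 - 40.5 = 1.5 cm
Step 2: Shrinkage% = (1.5 / 42) * 100
Step 3: Shrinkage% = 0.035714 * 100 = 3.5714% ≈ 3.6%

3.6%


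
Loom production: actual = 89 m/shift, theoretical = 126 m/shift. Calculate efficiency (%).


Formula: Efficiency% = (Actual output / Theoretical output) * 100
Efficiency% = (89 / 126) * 100
Efficiency% = 0.706349 * 100 = 70.6349% ≈ 70.6%

70.6%


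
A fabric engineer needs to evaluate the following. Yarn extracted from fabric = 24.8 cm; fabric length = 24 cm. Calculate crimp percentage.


Formula: Crimp% = ((L_yarn - L_fabric) / L_fabric) * 100
Step 1: Extension = 24.8 - 24 = 0.8 cm
Step 2: Crimp% = (0.8 / 24) * 100
Step 3: Crimp% = 0.033333 * 100 = 3.3333% ≈ 3.3%

3.3%


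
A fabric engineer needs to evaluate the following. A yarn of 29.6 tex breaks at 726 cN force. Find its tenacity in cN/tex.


Formula: Tenacity = Breaking force / Linear density
Tenacity = 726 cN / 29.6 tex
Tenacity = 24.53 cN/tex

24.53 cN/tex


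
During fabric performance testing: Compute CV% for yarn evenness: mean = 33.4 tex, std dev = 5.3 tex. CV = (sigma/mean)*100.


Formula: CV% = (standard deviation / mean) * 100
Step 1: Ratio = 5.3 / 33.4 = 0.158683
Step 2: CV% = 0.158683 * 100 = 15.8683% ≈ 15.9%

15.9%


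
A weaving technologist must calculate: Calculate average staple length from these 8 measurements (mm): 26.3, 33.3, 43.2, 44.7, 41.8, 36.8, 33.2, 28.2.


Formula: Mean = sum of lengths / count
Sum = 26.3 + 33.3 + 43.2 + 44.7 + 41.8 + 36.8 + 33.2 + 28.2
Sum = 287.5 mm
Mean = 287.5 / 8 = 35.94 mm

35.94 mm


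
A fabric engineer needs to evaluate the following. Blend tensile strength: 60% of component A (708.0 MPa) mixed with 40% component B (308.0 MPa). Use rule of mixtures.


Formula: Blend property = (fraction_A * property_A) + (fraction_B * property_B)
Step 1: Contribution A = 60/100 * 708.0 MPa = 424.8 MPa
Step 2: Contribution B = 40/100 * 308.0 MPa = 123.2 MPa
Step 3: Blend tensile strength = 424.8 + 123.2 = 548.0 MPa

548.0 MPa


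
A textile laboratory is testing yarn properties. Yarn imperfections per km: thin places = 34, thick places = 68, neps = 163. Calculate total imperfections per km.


Formula: Total = thin places + thick places + neps
Total = 34 + 68 + 163
Total = 265 imperfections/km

265 imperfections/km


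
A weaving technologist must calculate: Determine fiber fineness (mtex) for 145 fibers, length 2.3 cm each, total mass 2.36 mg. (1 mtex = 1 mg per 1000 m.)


Formula: fineness (mtex) = mass (mg) / total length (km) = (mass_mg / total_length_m) * 1000
Step 1: Convert fiber length: 2.3 cm = 0.023 m
Step 2: Total fiber length = 145 * 0.023 = 3.335 m
Step 3: Linear density = 2.36 mg / 3.335 m = 0.7076 mg/m
Step 4: fineness = 0.7076 * 1000 = 707.6 mtex

707.6 mtex


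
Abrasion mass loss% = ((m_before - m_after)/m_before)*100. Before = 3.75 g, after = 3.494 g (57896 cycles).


Formula: Mass loss% = ((m_before - m_after) / m_before) * 100
Step 1: Mass loss = 3.75 - 3.494 = 0.256 g
Step 2: Ratio = 0.256 / 3.75 = 0.0682667
Step 3: Mass loss% = 0.0682667 * 100 = 6.82667% ≈ 6.83%

6.83%


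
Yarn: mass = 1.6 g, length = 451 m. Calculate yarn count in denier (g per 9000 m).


Formula: den = (mass_g / length_m) * 9000
Substituting: den = (1.6 / 451) * 9000
Intermediate: 1.6 / 451 = 0.00354767 g/m
den = 0.00354767 * 9000 = 31.9 denier

31.9 denier


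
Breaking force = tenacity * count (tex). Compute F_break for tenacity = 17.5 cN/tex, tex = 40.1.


Formula: Breaking force = Tenacity * Linear density
F = 17.5 cN/tex * 40.1 tex
F = 701.75 cN

701.75 cN


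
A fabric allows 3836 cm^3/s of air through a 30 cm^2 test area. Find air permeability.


Formula: Air Permeability = Airflow / Test Area
AP = 3836 cm^3/s / 30 cm^2
AP = 127.9 cm^3/s/cm^2

127.9 cm^3/s/cm^2


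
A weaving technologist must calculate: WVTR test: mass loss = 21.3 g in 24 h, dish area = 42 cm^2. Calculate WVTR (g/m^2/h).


Formula: WVTR = mass_loss / (area * time)
Step 1: Convert area: 42 cm^2 = 0.0042 m^2
Step 2: WVTR = 21.3 g / (0.0042 m^2 * 24 h)
Step 3: WVTR = 21.3 / 0.1008 = 211.3 g/m^2/h

211.3 g/m^2/h


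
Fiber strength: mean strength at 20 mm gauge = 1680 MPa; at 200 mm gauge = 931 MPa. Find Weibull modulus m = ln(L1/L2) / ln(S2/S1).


Formula: m = ln(L1/L2) / ln(S2/S1)
Step 1: ln(L1/L2) = ln(20/200) = -2.30259
Step 2: S2/S1 = 931/1680 = 0.55417
Step 3: ln(S2/S1) = ln(0.55417) = -0.59028
Step 4: m = -2.30259 / -0.59028 = 3.90

3.90 (Weibull m)


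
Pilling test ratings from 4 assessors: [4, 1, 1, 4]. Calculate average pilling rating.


Formula: Mean = sum / count
Sum = 4 + 1 + 1 + 4 = 10
Mean = 10 / 4 = 2.5

2.5


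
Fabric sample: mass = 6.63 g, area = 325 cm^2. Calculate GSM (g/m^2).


Formula: GSM = mass_g / area_m2
Step 1: Convert area: 325 cm^2 = 325 / 10000 = 0.0325 m^2
Step 2: GSM = 6.63 g / 0.0325 m^2 = 204.0 g/m^2

204.0 g/m^2


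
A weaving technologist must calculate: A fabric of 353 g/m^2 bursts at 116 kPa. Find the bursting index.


Formula: Bursting Index = Bursting Strength / Fabric GSM
BI = 116 kPa / 353 g/m^2
BI = 0.329 kPa/(g/m^2)

0.329 kPa/(g/m^2)


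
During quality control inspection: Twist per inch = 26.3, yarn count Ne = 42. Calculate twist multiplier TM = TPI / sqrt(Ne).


Formula: TM = TPI / sqrt(Ne)
Step 1: sqrt(Ne) = sqrt(42) = 6.4807
Step 2: TM = 26.3 / 6.4807 = 4.06

4.06 TM


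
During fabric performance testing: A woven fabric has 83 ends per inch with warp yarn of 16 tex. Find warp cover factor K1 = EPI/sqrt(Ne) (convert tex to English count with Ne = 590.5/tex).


Formula: K1 = EPI / sqrt(Ne), with Ne = 590.5 / tex_warp
Step 1: Ne = 590.5 / 16 = 36.906
Step 2: sqrt(Ne) = sqrt(36.906) = 6.075
Step 3: K1 = 83 / 6.075 = 13.7

13.7


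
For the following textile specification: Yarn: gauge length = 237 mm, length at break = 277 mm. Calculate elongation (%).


Formula: Elongation (%) = ((L_break - L0) / L0) * 100
Step 1: Extension = 277 - 237 = 40 mm
Step 2: Elongation = (40 / 237) * 100
Step 3: Elongation = 0.168776 * 100 = 16.8776% ≈ 16.9%

16.9%


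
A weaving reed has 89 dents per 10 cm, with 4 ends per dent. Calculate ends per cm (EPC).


Formula: EPC = (dents per 10 cm * ends per dent) / 10
Step 1: Total ends per 10 cm = 89 * 4 = 356
Step 2: EPC = 356 / 10 = 35.6 ends/cm

35.6 ends/cm


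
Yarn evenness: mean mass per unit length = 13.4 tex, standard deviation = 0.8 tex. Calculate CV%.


Formula: CV% = (standard deviation / mean) * 100
Step 1: Ratio = 0.8 / 13.4 = 0.059701
Step 2: CV% = 0.059701 * 100 = 5.9701% ≈ 6.0%

6.0%


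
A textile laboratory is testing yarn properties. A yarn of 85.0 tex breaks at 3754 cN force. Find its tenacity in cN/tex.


Formula: Tenacity = Breaking force / Linear density
Tenacity = 3754 cN / 85.0 tex
Tenacity = 44.16 cN/tex

44.16 cN/tex


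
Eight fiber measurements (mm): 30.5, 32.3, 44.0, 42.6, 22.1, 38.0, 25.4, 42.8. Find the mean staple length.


Formula: Mean = sum of lengths / count
Sum = 30.5 + 32.3 + 44.0 + 42.6 + 22.1 + 38.0 + 25.4 + 42.8
Sum = 277.7 mm
Mean = 277.7 / 8 = 34.71 mm

34.71 mm


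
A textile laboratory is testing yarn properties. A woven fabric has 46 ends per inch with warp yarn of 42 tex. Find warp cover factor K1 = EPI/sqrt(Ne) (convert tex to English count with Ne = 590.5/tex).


Formula: K1 = EPI / sqrt(Ne), with Ne = 590.5 / tex_warp
Step 1: Ne = 590.5 / 42 = 14.06
Step 2: sqrt(Ne) = sqrt(14.06) = 3.7497
Step 3: K1 = 46 / 3.7497 = 12.3

12.3


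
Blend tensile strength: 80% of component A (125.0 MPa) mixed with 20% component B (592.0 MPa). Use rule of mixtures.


Formula: Blend property = (fraction_A * property_A) + (fraction_B * property_B)
Step 1: Contribution A = 80/100 * 125.0 MPa = 100.0 MPa
Step 2: Contribution B = 20/100 * 592.0 MPa = 118.4 MPa
Step 3: Blend tensile strength = 100.0 + 118.4 = 218.4 MPa

218.4 MPa


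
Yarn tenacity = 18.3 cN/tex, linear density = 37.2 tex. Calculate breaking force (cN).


Formula: Breaking force = Tenacity * Linear density
F = 18.3 cN/tex * 37.2 tex
F = 680.76 cN

680.76 cN


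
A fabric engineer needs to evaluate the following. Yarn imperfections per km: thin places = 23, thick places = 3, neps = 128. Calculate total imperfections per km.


Formula: Total = thin places + thick places + neps
Total = 23 + 3 + 128
Total = 154 imperfections/km

154 imperfections/km


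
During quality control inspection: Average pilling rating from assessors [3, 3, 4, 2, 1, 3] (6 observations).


Formula: Mean = sum / count
Sum = 3 + 3 + 4 + 2 + 1 + 3 = 16
Mean = 16 / 6 = 2.7

2.7


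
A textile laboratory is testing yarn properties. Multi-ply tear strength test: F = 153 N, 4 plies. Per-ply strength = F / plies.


Formula: Per-ply strength = Total force / Number of plies
Per-ply = 153 N / 4
Per-ply = 38.25 N

38.25 N


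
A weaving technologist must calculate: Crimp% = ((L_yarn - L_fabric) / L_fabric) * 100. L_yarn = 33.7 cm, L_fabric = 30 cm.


Formula: Crimp% = ((L_yarn - L_fabric) / L_fabric) * 100
Step 1: Extension = 33.7 - 30 = 3.7 cm
Step 2: Crimp% = (3.7 / 30) * 100
Step 3: Crimp% = 0.123333 * 100 = 12.3333% ≈ 12.3%

12.3%


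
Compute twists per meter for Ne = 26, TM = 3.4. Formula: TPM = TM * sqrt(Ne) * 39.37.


Formula: TPM = TM * sqrt(Ne) * 39.37
Step 1: sqrt(Ne) = sqrt(26) = 5.099
Step 2: TM * sqrt(Ne) = 3.4 * 5.099 = 17.3366
Step 3: TPM = 17.3366 * 39.37 = 683 twists/m

683 twists/m
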